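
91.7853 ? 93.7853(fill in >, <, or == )<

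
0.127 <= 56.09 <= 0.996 False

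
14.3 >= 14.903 False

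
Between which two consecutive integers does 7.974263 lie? 7 and 8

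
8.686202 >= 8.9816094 False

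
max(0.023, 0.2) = 0.2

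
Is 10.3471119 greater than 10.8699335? No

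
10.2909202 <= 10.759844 True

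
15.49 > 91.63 False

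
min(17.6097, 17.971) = 17.6097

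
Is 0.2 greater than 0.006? Yes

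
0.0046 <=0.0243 True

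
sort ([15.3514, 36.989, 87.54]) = [15.3514, 36.989, 87.54]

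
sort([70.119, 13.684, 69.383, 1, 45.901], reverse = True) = [70.119, 69.383, 45.901, 13.684, 1]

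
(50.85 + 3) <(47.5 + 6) False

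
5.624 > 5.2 True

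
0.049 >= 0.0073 True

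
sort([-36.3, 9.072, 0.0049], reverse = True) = [9.072, 0.0049, -36.3]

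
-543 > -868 True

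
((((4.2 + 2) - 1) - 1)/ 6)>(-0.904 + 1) True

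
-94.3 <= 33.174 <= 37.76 True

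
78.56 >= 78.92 False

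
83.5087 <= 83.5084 False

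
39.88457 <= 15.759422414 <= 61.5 False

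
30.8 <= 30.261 False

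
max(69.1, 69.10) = 69.10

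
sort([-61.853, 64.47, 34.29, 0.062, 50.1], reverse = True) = [64.47, 50.1, 34.29, 0.062, -61.853]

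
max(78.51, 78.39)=78.51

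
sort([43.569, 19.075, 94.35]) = [19.075, 43.569, 94.35]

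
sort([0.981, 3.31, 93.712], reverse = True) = [93.712, 3.31, 0.981]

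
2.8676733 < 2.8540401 False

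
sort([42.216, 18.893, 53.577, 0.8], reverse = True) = [53.577, 42.216, 18.893, 0.8]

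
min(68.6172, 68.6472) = 68.6172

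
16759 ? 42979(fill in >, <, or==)<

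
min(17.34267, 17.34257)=17.34257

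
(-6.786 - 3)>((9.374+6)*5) False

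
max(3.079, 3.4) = 3.4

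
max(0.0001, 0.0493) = 0.0493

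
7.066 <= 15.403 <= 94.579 True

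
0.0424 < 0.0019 False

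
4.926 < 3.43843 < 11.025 False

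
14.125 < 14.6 True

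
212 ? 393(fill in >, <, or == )<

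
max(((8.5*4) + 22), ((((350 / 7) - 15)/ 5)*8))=56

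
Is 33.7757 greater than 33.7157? Yes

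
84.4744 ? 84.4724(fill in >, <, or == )>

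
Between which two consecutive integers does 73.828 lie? 73 and 74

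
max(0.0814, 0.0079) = 0.0814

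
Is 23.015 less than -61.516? No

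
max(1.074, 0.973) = 1.074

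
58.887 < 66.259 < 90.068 True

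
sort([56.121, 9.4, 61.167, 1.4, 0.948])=[0.948, 1.4, 9.4, 56.121, 61.167]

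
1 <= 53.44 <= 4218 True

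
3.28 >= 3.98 False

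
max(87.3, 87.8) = 87.8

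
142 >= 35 True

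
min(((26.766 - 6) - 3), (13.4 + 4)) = 17.4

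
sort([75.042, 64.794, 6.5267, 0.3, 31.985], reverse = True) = [75.042, 64.794, 31.985, 6.5267, 0.3]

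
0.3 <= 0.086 False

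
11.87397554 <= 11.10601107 False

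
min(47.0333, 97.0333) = 47.0333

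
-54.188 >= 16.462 False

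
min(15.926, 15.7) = 15.7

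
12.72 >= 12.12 True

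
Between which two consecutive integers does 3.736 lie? 3 and 4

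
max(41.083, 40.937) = 41.083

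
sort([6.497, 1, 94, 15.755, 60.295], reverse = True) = [94, 60.295, 15.755, 6.497, 1]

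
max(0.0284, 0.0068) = 0.0284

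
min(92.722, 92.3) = 92.3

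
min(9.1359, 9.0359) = 9.0359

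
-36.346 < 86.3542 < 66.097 False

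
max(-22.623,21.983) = 21.983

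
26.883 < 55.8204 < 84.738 True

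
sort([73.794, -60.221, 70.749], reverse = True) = [73.794, 70.749, -60.221]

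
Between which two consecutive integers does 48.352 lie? 48 and 49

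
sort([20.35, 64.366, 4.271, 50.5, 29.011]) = [4.271, 20.35, 29.011, 50.5, 64.366]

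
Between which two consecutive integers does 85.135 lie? 85 and 86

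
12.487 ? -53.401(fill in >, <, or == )>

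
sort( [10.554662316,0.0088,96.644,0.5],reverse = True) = [96.644,10.554662316,0.5,0.0088]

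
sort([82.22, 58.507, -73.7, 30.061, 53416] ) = [-73.7, 30.061, 58.507, 82.22, 53416]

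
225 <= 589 True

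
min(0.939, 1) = 0.939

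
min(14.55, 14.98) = 14.55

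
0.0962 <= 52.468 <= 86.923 True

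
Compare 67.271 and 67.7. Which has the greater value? 67.7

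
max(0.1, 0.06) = 0.1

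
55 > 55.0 False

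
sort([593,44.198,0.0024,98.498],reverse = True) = [593,98.498,44.198,0.0024]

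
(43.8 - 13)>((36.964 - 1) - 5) False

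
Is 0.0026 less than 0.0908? Yes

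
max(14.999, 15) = 15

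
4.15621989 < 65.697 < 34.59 False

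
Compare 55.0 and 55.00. They are equal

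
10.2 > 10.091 True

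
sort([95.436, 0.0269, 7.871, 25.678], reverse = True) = [95.436, 25.678, 7.871, 0.0269]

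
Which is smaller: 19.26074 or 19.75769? 19.26074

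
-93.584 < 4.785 True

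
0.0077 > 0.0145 False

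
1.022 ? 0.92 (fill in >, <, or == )>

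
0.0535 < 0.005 False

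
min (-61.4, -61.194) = -61.4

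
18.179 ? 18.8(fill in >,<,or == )<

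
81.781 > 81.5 True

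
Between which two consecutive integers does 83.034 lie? 83 and 84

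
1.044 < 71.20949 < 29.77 False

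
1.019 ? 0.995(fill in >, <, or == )>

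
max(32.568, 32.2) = 32.568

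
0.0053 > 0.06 False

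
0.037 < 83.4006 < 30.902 False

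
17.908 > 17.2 True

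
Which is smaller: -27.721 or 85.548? -27.721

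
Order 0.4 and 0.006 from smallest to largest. 0.006, 0.4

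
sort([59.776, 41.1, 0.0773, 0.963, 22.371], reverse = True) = [59.776, 41.1, 22.371, 0.963, 0.0773]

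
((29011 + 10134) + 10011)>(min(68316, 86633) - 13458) False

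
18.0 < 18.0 False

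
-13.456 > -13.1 False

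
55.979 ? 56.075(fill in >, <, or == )<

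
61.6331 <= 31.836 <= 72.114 False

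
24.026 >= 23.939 True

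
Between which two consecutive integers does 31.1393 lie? 31 and 32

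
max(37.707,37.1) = 37.707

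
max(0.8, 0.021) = 0.8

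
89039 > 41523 True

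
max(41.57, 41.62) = 41.62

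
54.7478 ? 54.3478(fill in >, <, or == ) >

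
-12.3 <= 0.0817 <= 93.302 True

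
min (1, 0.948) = 0.948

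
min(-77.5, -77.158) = -77.5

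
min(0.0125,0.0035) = 0.0035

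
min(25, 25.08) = 25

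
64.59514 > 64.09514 True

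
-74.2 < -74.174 True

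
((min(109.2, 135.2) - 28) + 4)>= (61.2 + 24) True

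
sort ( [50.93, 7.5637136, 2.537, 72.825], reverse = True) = [72.825, 50.93, 7.5637136, 2.537]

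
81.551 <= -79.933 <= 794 False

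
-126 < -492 False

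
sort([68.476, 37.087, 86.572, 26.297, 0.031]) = [0.031, 26.297, 37.087, 68.476, 86.572]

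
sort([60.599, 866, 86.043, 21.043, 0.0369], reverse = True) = [866, 86.043, 60.599, 21.043, 0.0369]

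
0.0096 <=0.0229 True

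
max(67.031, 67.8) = 67.8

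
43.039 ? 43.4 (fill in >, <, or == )<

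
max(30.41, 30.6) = 30.6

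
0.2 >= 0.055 True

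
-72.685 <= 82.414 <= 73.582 False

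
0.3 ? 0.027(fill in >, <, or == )>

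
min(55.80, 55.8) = 55.80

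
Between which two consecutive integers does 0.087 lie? 0 and 1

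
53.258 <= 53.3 True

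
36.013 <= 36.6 True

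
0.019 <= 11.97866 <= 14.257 True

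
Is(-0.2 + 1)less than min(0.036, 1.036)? No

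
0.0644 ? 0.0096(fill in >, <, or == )>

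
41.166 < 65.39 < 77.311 True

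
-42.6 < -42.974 False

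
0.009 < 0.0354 True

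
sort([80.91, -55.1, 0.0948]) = [-55.1, 0.0948, 80.91]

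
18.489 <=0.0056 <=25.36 False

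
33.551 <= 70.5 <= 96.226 True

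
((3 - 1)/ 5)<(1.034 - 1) False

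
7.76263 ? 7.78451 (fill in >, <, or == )<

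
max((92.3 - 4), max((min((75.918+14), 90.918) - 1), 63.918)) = 88.918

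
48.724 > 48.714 True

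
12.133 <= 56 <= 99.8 True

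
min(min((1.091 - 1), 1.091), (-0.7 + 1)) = 0.091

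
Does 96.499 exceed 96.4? Yes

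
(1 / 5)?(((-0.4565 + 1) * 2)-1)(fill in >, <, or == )>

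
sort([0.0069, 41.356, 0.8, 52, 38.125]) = [0.0069, 0.8, 38.125, 41.356, 52]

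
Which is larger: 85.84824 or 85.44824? 85.84824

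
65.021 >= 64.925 True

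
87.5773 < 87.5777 True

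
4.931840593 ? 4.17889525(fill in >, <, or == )>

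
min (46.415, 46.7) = 46.415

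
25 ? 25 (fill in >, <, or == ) ==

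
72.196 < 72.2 True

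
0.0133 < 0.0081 False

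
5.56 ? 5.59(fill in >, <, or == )<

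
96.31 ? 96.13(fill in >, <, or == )>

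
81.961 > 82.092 False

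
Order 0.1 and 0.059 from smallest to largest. 0.059, 0.1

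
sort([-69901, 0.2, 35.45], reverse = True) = [35.45, 0.2, -69901]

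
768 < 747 False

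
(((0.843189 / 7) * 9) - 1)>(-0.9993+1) True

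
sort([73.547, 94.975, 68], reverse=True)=[94.975, 73.547, 68]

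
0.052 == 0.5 False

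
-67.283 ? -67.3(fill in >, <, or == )>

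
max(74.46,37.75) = 74.46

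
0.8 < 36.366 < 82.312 True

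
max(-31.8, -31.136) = -31.136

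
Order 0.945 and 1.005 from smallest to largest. 0.945, 1.005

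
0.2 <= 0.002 False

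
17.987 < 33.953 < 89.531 True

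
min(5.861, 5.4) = 5.4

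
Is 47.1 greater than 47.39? No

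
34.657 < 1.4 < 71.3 False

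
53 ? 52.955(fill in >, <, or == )>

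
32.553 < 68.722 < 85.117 True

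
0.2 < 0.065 False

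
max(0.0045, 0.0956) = 0.0956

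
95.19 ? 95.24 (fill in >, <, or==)<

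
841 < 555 False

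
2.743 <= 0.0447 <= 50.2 False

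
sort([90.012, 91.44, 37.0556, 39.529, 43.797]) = [37.0556, 39.529, 43.797, 90.012, 91.44]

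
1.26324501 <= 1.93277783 True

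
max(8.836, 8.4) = 8.836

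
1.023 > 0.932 True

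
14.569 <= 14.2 False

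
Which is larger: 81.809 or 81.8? 81.809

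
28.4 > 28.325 True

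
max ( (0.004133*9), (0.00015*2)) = 0.037197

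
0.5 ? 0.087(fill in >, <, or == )>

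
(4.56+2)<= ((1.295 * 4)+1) False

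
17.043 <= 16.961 False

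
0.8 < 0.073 False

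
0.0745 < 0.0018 False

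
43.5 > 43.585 False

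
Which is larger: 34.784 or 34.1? 34.784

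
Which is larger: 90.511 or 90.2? 90.511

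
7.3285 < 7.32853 True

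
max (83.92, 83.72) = 83.92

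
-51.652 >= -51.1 False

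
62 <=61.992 False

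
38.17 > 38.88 False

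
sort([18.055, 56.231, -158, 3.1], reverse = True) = [56.231, 18.055, 3.1, -158]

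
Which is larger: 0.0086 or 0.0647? 0.0647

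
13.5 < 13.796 True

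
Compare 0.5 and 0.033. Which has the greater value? 0.5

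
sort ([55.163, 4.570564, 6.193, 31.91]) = [4.570564, 6.193, 31.91, 55.163]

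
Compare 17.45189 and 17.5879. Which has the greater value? 17.5879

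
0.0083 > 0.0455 False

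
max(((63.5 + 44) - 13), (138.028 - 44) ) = 94.5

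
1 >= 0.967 True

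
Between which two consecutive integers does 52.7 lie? 52 and 53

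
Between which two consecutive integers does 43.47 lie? 43 and 44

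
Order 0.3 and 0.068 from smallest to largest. 0.068, 0.3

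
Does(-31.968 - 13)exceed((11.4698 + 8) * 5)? No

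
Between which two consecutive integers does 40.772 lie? 40 and 41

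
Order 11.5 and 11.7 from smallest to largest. 11.5, 11.7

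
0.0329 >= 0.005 True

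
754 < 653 False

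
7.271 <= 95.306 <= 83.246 False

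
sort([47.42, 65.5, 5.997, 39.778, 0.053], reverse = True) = [65.5, 47.42, 39.778, 5.997, 0.053]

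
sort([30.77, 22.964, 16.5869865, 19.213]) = [16.5869865, 19.213, 22.964, 30.77]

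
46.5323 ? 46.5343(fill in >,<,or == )<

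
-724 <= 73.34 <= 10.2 False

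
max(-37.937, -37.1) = -37.1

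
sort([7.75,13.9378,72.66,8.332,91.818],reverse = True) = [91.818,72.66,13.9378,8.332,7.75]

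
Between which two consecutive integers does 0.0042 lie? 0 and 1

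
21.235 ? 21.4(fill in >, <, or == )<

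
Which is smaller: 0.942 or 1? 0.942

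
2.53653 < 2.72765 True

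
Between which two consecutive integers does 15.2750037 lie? 15 and 16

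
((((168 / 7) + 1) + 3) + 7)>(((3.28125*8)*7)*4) False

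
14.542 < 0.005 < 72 False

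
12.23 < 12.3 True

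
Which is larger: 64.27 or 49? 64.27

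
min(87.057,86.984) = 86.984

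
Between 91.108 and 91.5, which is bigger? 91.5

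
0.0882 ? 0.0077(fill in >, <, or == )>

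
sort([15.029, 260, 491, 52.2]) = [15.029, 52.2, 260, 491]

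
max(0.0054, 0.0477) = 0.0477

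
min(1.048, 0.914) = 0.914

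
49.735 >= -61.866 True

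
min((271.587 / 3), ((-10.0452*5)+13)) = -37.226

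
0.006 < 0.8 True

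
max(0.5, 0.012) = 0.5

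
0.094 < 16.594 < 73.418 True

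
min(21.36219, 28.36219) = 21.36219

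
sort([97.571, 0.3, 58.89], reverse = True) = [97.571, 58.89, 0.3]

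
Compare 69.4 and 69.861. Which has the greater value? 69.861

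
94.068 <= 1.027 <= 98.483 False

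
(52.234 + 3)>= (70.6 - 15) False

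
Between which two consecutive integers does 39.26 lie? 39 and 40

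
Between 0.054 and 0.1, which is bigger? 0.1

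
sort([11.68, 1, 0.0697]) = [0.0697, 1, 11.68]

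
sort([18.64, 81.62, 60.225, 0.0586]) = [0.0586, 18.64, 60.225, 81.62]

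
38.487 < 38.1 False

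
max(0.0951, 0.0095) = 0.0951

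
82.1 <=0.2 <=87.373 False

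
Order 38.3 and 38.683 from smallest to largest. 38.3, 38.683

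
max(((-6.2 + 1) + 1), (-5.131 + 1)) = -4.131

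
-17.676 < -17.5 True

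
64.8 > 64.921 False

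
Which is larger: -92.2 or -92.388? -92.2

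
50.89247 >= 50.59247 True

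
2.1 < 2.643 True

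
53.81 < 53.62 False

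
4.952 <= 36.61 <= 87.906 True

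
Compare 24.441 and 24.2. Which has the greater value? 24.441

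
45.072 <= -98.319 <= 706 False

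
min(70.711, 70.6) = 70.6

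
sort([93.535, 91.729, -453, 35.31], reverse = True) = [93.535, 91.729, 35.31, -453]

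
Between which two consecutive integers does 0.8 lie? 0 and 1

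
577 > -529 True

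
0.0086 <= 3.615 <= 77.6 True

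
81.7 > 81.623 True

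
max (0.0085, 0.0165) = 0.0165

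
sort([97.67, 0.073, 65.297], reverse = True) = [97.67, 65.297, 0.073]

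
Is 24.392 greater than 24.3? Yes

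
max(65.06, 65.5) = 65.5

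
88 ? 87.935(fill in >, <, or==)>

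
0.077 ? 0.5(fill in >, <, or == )<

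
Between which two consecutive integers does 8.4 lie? 8 and 9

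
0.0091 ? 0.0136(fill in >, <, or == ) <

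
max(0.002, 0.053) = 0.053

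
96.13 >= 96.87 False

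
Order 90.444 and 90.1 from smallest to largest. 90.1, 90.444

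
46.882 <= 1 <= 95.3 False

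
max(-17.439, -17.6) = -17.439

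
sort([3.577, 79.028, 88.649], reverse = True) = [88.649, 79.028, 3.577]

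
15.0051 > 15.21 False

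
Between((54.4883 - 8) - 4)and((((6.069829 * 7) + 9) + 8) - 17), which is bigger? ((((6.069829 * 7) + 9) + 8) - 17)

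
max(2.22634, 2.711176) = 2.711176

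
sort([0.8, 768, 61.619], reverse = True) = [768, 61.619, 0.8]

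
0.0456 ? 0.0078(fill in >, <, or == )>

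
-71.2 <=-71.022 True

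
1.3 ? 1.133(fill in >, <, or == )>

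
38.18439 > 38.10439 True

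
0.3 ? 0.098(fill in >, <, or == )>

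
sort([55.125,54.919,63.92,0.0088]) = [0.0088,54.919,55.125,63.92]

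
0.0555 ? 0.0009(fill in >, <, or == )>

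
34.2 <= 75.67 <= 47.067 False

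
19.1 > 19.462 False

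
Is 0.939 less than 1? Yes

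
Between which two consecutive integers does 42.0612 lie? 42 and 43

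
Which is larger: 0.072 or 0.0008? 0.072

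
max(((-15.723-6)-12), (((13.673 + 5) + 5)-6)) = 17.673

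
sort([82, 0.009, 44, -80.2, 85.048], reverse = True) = [85.048, 82, 44, 0.009, -80.2]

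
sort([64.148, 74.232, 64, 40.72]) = [40.72, 64, 64.148, 74.232]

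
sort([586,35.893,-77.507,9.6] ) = [-77.507,9.6,35.893,586]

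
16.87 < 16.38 False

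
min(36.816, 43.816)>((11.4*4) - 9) True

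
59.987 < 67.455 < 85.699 True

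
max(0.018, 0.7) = 0.7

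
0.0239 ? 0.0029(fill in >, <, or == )>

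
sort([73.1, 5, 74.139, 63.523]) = [5, 63.523, 73.1, 74.139]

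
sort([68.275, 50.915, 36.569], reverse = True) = [68.275, 50.915, 36.569]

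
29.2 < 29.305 True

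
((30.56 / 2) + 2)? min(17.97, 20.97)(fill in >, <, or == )<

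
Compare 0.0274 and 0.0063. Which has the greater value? 0.0274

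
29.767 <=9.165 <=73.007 False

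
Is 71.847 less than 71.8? No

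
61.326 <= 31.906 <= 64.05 False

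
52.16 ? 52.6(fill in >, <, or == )<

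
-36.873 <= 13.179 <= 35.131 True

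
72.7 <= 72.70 True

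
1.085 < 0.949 False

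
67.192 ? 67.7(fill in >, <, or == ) <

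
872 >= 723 True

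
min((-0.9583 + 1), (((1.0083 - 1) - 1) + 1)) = 0.0083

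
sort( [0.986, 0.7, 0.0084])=[0.0084, 0.7, 0.986]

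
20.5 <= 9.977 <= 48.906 False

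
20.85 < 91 True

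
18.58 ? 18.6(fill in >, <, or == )<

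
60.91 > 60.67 True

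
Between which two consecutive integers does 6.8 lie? 6 and 7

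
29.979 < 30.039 True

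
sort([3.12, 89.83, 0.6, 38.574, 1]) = [0.6, 1, 3.12, 38.574, 89.83]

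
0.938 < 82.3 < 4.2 False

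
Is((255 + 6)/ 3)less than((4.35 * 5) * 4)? No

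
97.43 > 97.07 True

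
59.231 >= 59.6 False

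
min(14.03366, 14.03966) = 14.03366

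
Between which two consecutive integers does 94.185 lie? 94 and 95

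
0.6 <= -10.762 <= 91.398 False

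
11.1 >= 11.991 False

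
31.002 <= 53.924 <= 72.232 True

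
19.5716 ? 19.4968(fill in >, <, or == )>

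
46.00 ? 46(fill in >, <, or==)==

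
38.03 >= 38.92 False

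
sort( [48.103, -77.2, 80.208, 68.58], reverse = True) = [80.208, 68.58, 48.103, -77.2]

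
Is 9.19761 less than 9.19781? Yes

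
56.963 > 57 False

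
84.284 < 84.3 True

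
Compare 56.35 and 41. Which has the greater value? 56.35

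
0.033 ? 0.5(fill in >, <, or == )<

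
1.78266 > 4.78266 False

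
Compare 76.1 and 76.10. They are equal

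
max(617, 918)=918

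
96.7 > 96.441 True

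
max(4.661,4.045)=4.661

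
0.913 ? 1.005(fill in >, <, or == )<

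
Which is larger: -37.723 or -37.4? -37.4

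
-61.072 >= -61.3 True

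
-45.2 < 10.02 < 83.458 True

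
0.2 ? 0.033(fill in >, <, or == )>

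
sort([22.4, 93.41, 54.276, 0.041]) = [0.041, 22.4, 54.276, 93.41]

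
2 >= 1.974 True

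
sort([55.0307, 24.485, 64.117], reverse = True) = [64.117, 55.0307, 24.485]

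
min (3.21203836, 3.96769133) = 3.21203836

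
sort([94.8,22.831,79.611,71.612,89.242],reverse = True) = [94.8,89.242,79.611,71.612,22.831]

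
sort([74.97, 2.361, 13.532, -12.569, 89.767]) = [-12.569, 2.361, 13.532, 74.97, 89.767]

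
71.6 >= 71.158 True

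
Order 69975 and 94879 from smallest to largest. 69975, 94879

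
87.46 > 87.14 True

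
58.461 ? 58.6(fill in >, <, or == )<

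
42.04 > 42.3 False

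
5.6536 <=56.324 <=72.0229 True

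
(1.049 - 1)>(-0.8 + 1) False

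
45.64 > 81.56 False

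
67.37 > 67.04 True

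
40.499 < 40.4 False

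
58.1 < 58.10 False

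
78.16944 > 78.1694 True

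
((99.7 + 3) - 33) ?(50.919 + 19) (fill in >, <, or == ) <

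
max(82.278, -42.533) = 82.278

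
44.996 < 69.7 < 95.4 True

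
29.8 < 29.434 False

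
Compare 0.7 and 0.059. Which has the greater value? 0.7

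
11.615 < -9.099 False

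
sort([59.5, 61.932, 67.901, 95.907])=[59.5, 61.932, 67.901, 95.907]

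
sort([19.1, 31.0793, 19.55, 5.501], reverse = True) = [31.0793, 19.55, 19.1, 5.501]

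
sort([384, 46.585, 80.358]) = [46.585, 80.358, 384]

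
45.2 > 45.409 False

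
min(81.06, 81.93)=81.06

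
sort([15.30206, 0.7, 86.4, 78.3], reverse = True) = [86.4, 78.3, 15.30206, 0.7]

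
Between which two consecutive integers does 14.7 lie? 14 and 15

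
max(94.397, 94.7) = 94.7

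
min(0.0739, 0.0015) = 0.0015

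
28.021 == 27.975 False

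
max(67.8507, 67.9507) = 67.9507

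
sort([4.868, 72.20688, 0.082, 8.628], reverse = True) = [72.20688, 8.628, 4.868, 0.082]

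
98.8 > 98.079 True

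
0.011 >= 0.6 False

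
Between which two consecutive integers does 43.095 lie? 43 and 44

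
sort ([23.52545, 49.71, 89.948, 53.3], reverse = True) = [89.948, 53.3, 49.71, 23.52545]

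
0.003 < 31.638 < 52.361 True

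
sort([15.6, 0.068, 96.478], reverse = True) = [96.478, 15.6, 0.068]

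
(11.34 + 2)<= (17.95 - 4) True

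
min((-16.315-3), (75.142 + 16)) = -19.315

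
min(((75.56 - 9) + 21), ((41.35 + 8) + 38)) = 87.35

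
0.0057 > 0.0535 False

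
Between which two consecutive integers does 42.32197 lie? 42 and 43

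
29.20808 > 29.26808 False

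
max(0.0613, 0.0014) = 0.0613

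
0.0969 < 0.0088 False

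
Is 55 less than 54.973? No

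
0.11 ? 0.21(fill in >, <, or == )<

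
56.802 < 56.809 True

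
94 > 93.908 True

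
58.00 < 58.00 False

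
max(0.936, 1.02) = 1.02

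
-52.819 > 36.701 False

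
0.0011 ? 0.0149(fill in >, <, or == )<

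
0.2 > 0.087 True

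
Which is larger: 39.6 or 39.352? 39.6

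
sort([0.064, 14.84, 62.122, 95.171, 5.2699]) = [0.064, 5.2699, 14.84, 62.122, 95.171]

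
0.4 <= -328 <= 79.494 False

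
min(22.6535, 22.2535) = 22.2535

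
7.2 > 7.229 False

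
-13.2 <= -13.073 True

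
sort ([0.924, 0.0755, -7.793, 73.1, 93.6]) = [-7.793, 0.0755, 0.924, 73.1, 93.6]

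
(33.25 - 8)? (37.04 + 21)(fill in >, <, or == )<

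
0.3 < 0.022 False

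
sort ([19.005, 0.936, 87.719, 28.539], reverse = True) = [87.719, 28.539, 19.005, 0.936]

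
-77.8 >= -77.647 False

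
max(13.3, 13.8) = 13.8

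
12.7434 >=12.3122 True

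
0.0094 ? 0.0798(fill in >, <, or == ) <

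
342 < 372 True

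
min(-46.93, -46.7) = -46.93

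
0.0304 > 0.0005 True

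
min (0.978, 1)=0.978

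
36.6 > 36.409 True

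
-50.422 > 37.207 False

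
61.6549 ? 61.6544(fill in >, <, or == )>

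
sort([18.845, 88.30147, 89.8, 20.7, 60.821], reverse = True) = [89.8, 88.30147, 60.821, 20.7, 18.845]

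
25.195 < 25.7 True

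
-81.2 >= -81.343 True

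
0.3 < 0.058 False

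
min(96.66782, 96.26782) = 96.26782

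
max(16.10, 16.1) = 16.1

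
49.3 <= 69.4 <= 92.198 True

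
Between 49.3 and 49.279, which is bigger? 49.3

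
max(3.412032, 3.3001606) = 3.412032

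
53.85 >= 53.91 False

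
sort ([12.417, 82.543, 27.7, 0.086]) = [0.086, 12.417, 27.7, 82.543]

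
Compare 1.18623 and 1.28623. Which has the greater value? 1.28623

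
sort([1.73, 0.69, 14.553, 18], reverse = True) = [18, 14.553, 1.73, 0.69]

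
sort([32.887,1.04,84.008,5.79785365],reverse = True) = [84.008,32.887,5.79785365,1.04]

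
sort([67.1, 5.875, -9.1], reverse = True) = [67.1, 5.875, -9.1]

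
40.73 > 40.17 True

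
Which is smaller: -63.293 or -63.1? -63.293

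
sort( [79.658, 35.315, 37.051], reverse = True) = [79.658, 37.051, 35.315]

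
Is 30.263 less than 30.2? No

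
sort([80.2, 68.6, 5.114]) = [5.114, 68.6, 80.2]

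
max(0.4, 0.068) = 0.4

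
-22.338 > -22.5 True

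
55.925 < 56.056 True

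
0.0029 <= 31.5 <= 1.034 False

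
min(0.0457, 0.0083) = 0.0083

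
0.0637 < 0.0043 False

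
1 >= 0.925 True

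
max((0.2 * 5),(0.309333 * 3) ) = 1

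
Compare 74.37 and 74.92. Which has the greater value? 74.92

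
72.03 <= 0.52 False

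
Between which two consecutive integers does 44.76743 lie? 44 and 45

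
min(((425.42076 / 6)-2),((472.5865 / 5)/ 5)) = 18.90346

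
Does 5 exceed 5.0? No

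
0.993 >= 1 False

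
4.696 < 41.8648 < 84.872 True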